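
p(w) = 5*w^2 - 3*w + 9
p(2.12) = 25.11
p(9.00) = 387.00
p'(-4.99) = -52.90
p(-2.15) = 38.56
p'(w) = 10*w - 3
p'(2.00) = 17.00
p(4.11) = 81.13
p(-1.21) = 19.95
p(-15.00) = 1179.00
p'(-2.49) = -27.90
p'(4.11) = 38.10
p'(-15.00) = -153.00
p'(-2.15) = -24.50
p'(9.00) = 87.00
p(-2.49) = 47.47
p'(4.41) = 41.10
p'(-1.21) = -15.10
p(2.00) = 23.00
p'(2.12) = 18.20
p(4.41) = 93.01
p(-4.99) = 148.47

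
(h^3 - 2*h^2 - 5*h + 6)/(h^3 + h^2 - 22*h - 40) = (h^2 - 4*h + 3)/(h^2 - h - 20)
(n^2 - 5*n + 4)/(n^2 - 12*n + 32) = (n - 1)/(n - 8)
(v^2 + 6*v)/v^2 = (v + 6)/v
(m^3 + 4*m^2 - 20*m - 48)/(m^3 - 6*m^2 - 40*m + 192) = (m + 2)/(m - 8)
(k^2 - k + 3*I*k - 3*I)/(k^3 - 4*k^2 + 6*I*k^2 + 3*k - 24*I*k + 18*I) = (k + 3*I)/(k^2 + k*(-3 + 6*I) - 18*I)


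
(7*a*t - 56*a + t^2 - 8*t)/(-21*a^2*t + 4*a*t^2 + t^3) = (t - 8)/(t*(-3*a + t))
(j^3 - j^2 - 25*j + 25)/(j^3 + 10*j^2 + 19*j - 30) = (j - 5)/(j + 6)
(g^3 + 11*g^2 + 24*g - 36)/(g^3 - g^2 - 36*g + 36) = (g + 6)/(g - 6)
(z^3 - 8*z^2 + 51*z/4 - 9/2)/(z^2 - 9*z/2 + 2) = (z^2 - 15*z/2 + 9)/(z - 4)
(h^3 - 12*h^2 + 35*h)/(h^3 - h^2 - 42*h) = (h - 5)/(h + 6)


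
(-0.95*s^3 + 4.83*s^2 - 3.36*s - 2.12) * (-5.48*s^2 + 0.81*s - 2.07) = 5.206*s^5 - 27.2379*s^4 + 24.2916*s^3 - 1.1021*s^2 + 5.238*s + 4.3884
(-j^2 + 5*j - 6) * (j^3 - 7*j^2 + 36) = -j^5 + 12*j^4 - 41*j^3 + 6*j^2 + 180*j - 216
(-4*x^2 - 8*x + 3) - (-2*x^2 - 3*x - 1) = -2*x^2 - 5*x + 4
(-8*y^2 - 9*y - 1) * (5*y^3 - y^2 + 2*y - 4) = -40*y^5 - 37*y^4 - 12*y^3 + 15*y^2 + 34*y + 4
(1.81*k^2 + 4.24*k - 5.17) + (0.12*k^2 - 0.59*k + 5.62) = 1.93*k^2 + 3.65*k + 0.45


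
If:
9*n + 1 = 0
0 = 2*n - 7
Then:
No Solution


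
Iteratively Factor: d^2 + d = (d + 1)*(d)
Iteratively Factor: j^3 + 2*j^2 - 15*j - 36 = (j + 3)*(j^2 - j - 12) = (j - 4)*(j + 3)*(j + 3)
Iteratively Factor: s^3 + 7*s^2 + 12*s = (s + 3)*(s^2 + 4*s) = s*(s + 3)*(s + 4)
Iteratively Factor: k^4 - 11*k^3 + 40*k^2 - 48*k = (k - 4)*(k^3 - 7*k^2 + 12*k) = k*(k - 4)*(k^2 - 7*k + 12) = k*(k - 4)^2*(k - 3)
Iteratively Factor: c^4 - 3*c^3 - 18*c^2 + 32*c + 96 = (c + 2)*(c^3 - 5*c^2 - 8*c + 48) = (c - 4)*(c + 2)*(c^2 - c - 12) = (c - 4)*(c + 2)*(c + 3)*(c - 4)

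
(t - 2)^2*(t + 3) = t^3 - t^2 - 8*t + 12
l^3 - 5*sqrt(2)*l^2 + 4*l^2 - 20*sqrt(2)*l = l*(l + 4)*(l - 5*sqrt(2))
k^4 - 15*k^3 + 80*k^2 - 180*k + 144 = (k - 6)*(k - 4)*(k - 3)*(k - 2)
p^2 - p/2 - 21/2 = (p - 7/2)*(p + 3)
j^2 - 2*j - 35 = (j - 7)*(j + 5)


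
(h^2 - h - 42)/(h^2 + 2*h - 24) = (h - 7)/(h - 4)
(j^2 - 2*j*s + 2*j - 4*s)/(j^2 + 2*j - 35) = (j^2 - 2*j*s + 2*j - 4*s)/(j^2 + 2*j - 35)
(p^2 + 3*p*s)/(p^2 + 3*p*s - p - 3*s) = p/(p - 1)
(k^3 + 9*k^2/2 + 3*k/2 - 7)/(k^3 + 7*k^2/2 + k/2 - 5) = (2*k + 7)/(2*k + 5)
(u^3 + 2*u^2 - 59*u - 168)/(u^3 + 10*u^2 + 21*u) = (u - 8)/u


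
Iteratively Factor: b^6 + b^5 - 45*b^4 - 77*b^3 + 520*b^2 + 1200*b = (b - 5)*(b^5 + 6*b^4 - 15*b^3 - 152*b^2 - 240*b) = b*(b - 5)*(b^4 + 6*b^3 - 15*b^2 - 152*b - 240) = b*(b - 5)*(b + 4)*(b^3 + 2*b^2 - 23*b - 60) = b*(b - 5)*(b + 4)^2*(b^2 - 2*b - 15) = b*(b - 5)*(b + 3)*(b + 4)^2*(b - 5)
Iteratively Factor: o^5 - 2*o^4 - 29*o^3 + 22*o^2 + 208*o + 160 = (o - 4)*(o^4 + 2*o^3 - 21*o^2 - 62*o - 40) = (o - 4)*(o + 1)*(o^3 + o^2 - 22*o - 40) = (o - 4)*(o + 1)*(o + 2)*(o^2 - o - 20) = (o - 5)*(o - 4)*(o + 1)*(o + 2)*(o + 4)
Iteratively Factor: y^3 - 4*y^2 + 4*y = (y - 2)*(y^2 - 2*y) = (y - 2)^2*(y)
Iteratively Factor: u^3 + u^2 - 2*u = (u + 2)*(u^2 - u) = u*(u + 2)*(u - 1)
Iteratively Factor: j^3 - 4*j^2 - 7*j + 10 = (j + 2)*(j^2 - 6*j + 5) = (j - 5)*(j + 2)*(j - 1)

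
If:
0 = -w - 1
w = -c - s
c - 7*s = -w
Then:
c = 1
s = 0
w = -1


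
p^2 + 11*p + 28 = (p + 4)*(p + 7)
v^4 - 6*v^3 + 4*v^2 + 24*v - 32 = (v - 4)*(v - 2)^2*(v + 2)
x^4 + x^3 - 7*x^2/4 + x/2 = x*(x - 1/2)^2*(x + 2)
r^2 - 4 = (r - 2)*(r + 2)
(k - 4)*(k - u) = k^2 - k*u - 4*k + 4*u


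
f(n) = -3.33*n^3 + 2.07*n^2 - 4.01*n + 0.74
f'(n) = -9.99*n^2 + 4.14*n - 4.01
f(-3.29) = 154.92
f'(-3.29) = -125.76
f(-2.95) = 116.07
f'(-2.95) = -103.16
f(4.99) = -381.48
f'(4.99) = -232.10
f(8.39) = -1853.86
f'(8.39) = -672.49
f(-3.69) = 211.03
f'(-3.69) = -155.31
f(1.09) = -5.48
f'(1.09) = -11.37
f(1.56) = -13.12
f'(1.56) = -21.86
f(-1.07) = 11.48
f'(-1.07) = -19.88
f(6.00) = -668.08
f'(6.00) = -338.81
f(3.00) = -82.57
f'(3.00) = -81.50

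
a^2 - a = a*(a - 1)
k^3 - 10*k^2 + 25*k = k*(k - 5)^2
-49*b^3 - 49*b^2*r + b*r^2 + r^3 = (-7*b + r)*(b + r)*(7*b + r)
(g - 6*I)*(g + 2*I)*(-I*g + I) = -I*g^3 - 4*g^2 + I*g^2 + 4*g - 12*I*g + 12*I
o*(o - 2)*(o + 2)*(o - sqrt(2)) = o^4 - sqrt(2)*o^3 - 4*o^2 + 4*sqrt(2)*o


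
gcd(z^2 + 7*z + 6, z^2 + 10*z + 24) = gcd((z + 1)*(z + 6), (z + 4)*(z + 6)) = z + 6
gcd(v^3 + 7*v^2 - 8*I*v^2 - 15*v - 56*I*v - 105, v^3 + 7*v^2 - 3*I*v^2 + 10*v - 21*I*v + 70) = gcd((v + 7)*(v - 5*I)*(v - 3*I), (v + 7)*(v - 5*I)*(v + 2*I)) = v^2 + v*(7 - 5*I) - 35*I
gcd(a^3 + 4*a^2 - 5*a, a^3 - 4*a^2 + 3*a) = a^2 - a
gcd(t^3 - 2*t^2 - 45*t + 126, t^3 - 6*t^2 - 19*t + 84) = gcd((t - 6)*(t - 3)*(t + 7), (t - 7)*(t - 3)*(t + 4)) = t - 3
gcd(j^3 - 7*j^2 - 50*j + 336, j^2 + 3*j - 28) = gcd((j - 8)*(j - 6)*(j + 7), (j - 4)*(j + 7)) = j + 7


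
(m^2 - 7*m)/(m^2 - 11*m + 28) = m/(m - 4)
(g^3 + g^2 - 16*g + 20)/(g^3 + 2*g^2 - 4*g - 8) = (g^2 + 3*g - 10)/(g^2 + 4*g + 4)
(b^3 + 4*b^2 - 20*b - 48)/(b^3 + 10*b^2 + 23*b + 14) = (b^2 + 2*b - 24)/(b^2 + 8*b + 7)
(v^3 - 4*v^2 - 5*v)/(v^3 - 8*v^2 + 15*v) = (v + 1)/(v - 3)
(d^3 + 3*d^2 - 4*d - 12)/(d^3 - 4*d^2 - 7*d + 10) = (d^2 + d - 6)/(d^2 - 6*d + 5)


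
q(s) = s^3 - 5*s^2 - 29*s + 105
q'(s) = 3*s^2 - 10*s - 29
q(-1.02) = 128.32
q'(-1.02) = -15.68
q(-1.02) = 128.32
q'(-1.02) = -15.68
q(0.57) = 87.03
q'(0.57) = -33.73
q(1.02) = 71.28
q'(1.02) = -36.08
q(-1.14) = 130.08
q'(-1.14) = -13.70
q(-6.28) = -157.75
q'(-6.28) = 152.12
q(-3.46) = 104.06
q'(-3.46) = 41.51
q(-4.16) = 67.12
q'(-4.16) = 64.52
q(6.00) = -33.00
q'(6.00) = 19.00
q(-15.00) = -3960.00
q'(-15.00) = 796.00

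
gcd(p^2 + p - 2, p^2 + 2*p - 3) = p - 1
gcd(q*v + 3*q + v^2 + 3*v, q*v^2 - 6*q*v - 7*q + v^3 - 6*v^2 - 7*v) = q + v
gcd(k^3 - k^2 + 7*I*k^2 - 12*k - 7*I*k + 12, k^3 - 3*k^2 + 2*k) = k - 1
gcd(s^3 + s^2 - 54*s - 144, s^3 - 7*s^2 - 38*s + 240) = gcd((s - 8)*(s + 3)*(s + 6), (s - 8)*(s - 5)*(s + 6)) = s^2 - 2*s - 48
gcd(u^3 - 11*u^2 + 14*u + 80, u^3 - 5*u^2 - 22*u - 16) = u^2 - 6*u - 16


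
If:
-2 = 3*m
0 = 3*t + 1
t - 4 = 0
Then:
No Solution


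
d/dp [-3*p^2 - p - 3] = -6*p - 1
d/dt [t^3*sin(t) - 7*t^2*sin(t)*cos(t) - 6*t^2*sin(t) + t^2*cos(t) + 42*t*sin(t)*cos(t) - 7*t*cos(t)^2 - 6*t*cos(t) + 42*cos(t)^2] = t^3*cos(t) + 2*t^2*sin(t) - 6*t^2*cos(t) - 7*t^2*cos(2*t) - 6*t*sin(t) + 2*t*cos(t) + 42*t*cos(2*t) - 21*sin(2*t) - 6*cos(t) - 7*cos(2*t)/2 - 7/2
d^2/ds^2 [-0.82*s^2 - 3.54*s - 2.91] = -1.64000000000000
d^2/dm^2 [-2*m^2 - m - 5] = -4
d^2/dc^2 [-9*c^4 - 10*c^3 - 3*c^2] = -108*c^2 - 60*c - 6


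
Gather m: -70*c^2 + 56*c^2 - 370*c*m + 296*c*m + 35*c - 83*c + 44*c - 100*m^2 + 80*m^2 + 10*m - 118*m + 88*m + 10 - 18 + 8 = -14*c^2 - 4*c - 20*m^2 + m*(-74*c - 20)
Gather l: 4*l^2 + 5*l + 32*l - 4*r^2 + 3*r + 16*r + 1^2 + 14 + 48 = 4*l^2 + 37*l - 4*r^2 + 19*r + 63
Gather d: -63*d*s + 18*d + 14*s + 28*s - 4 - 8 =d*(18 - 63*s) + 42*s - 12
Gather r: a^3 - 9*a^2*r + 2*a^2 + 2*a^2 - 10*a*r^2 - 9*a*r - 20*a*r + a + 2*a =a^3 + 4*a^2 - 10*a*r^2 + 3*a + r*(-9*a^2 - 29*a)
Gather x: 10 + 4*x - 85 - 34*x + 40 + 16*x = -14*x - 35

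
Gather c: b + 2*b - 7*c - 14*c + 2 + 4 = 3*b - 21*c + 6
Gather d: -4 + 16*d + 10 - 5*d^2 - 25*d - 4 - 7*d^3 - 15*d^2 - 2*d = -7*d^3 - 20*d^2 - 11*d + 2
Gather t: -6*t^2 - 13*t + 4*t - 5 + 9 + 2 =-6*t^2 - 9*t + 6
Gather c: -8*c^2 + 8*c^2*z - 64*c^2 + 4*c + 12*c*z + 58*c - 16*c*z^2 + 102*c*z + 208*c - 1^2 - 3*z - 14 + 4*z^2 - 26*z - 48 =c^2*(8*z - 72) + c*(-16*z^2 + 114*z + 270) + 4*z^2 - 29*z - 63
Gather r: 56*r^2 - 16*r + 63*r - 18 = 56*r^2 + 47*r - 18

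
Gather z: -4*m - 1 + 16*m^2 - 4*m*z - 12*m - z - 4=16*m^2 - 16*m + z*(-4*m - 1) - 5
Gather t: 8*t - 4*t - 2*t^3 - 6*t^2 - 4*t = -2*t^3 - 6*t^2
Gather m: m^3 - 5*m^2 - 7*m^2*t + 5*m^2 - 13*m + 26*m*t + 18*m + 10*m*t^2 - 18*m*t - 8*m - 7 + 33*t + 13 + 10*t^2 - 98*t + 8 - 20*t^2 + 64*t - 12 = m^3 - 7*m^2*t + m*(10*t^2 + 8*t - 3) - 10*t^2 - t + 2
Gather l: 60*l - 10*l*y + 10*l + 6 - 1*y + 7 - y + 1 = l*(70 - 10*y) - 2*y + 14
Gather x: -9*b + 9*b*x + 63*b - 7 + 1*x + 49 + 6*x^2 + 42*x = 54*b + 6*x^2 + x*(9*b + 43) + 42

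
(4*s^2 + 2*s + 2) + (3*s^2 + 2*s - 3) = 7*s^2 + 4*s - 1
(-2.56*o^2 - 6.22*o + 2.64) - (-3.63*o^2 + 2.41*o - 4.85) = 1.07*o^2 - 8.63*o + 7.49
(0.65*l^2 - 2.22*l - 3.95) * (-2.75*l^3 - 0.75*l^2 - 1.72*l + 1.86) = -1.7875*l^5 + 5.6175*l^4 + 11.4095*l^3 + 7.9899*l^2 + 2.6648*l - 7.347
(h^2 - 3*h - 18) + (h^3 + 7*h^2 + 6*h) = h^3 + 8*h^2 + 3*h - 18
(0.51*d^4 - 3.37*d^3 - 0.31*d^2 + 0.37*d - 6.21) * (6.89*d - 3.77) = 3.5139*d^5 - 25.142*d^4 + 10.569*d^3 + 3.718*d^2 - 44.1818*d + 23.4117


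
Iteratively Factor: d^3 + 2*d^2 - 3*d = (d)*(d^2 + 2*d - 3) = d*(d + 3)*(d - 1)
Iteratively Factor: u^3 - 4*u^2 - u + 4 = (u - 4)*(u^2 - 1) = (u - 4)*(u - 1)*(u + 1)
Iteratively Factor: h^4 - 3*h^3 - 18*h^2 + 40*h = (h)*(h^3 - 3*h^2 - 18*h + 40) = h*(h + 4)*(h^2 - 7*h + 10) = h*(h - 5)*(h + 4)*(h - 2)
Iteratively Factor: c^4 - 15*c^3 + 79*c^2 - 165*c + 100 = (c - 5)*(c^3 - 10*c^2 + 29*c - 20) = (c - 5)*(c - 4)*(c^2 - 6*c + 5) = (c - 5)^2*(c - 4)*(c - 1)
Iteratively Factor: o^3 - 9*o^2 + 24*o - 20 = (o - 2)*(o^2 - 7*o + 10) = (o - 5)*(o - 2)*(o - 2)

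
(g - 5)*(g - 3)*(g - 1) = g^3 - 9*g^2 + 23*g - 15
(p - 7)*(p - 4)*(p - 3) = p^3 - 14*p^2 + 61*p - 84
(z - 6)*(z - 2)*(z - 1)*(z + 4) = z^4 - 5*z^3 - 16*z^2 + 68*z - 48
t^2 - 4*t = t*(t - 4)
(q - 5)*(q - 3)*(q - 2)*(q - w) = q^4 - q^3*w - 10*q^3 + 10*q^2*w + 31*q^2 - 31*q*w - 30*q + 30*w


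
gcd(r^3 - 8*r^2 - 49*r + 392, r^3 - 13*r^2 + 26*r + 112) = r^2 - 15*r + 56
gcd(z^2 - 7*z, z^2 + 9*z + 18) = 1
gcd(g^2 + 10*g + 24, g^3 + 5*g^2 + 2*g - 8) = g + 4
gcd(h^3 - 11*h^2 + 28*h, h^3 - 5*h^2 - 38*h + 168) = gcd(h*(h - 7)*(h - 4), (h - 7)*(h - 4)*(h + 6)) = h^2 - 11*h + 28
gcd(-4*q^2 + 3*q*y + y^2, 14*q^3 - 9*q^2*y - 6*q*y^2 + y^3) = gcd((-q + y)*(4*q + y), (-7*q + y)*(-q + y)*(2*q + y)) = -q + y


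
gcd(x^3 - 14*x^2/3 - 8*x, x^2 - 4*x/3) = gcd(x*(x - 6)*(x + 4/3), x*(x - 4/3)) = x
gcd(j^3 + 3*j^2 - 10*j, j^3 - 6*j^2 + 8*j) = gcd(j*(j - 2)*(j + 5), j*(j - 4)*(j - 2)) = j^2 - 2*j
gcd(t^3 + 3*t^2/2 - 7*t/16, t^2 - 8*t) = t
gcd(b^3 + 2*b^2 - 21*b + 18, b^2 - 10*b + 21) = b - 3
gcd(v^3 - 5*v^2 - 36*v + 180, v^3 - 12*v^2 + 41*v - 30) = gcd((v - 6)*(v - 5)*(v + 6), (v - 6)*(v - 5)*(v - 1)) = v^2 - 11*v + 30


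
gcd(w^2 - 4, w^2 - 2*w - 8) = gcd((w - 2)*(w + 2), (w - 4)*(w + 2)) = w + 2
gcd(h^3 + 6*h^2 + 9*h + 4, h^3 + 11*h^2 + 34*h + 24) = h^2 + 5*h + 4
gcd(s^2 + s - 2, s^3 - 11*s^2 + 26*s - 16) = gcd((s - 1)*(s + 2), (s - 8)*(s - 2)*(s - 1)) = s - 1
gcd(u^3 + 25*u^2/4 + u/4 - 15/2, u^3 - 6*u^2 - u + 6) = u - 1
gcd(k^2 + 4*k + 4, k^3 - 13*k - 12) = 1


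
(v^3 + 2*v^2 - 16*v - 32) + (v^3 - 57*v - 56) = 2*v^3 + 2*v^2 - 73*v - 88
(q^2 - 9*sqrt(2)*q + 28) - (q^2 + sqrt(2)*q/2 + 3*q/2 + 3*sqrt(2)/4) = -19*sqrt(2)*q/2 - 3*q/2 - 3*sqrt(2)/4 + 28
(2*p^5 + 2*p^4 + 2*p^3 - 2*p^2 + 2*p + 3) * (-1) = -2*p^5 - 2*p^4 - 2*p^3 + 2*p^2 - 2*p - 3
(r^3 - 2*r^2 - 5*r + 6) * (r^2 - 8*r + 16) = r^5 - 10*r^4 + 27*r^3 + 14*r^2 - 128*r + 96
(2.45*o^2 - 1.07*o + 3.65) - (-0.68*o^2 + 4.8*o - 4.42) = 3.13*o^2 - 5.87*o + 8.07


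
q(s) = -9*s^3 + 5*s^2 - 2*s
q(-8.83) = 6603.69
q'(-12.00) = -4010.00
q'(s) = -27*s^2 + 10*s - 2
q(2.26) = -82.87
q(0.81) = -3.12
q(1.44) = -19.39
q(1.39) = -17.29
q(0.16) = -0.23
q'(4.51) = -506.08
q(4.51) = -732.92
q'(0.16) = -1.09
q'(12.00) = -3770.00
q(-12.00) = 16296.00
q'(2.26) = -117.31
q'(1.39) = -40.27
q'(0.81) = -11.61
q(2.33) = -91.36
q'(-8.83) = -2195.46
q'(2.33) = -125.28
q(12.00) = -14856.00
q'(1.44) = -43.59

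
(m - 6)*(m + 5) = m^2 - m - 30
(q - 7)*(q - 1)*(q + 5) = q^3 - 3*q^2 - 33*q + 35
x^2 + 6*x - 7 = (x - 1)*(x + 7)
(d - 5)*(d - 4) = d^2 - 9*d + 20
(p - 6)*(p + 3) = p^2 - 3*p - 18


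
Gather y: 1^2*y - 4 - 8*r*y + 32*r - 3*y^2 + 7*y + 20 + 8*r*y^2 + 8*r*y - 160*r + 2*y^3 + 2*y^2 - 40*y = -128*r + 2*y^3 + y^2*(8*r - 1) - 32*y + 16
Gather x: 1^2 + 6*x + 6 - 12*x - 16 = -6*x - 9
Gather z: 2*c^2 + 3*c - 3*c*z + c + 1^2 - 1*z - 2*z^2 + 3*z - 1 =2*c^2 + 4*c - 2*z^2 + z*(2 - 3*c)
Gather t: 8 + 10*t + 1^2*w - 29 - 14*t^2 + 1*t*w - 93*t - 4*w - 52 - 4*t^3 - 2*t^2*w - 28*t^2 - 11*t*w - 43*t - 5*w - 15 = -4*t^3 + t^2*(-2*w - 42) + t*(-10*w - 126) - 8*w - 88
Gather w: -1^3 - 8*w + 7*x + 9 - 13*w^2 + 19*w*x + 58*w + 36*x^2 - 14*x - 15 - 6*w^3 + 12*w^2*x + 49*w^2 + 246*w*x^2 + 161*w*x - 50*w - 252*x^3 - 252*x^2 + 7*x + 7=-6*w^3 + w^2*(12*x + 36) + w*(246*x^2 + 180*x) - 252*x^3 - 216*x^2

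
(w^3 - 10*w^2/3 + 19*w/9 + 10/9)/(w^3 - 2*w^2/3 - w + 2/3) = (9*w^3 - 30*w^2 + 19*w + 10)/(3*(3*w^3 - 2*w^2 - 3*w + 2))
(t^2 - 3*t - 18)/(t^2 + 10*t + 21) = (t - 6)/(t + 7)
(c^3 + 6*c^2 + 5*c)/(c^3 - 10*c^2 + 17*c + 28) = c*(c + 5)/(c^2 - 11*c + 28)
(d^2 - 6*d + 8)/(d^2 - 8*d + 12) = (d - 4)/(d - 6)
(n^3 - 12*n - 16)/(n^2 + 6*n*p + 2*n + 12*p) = (n^2 - 2*n - 8)/(n + 6*p)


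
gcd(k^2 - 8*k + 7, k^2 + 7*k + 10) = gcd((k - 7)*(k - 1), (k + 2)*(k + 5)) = 1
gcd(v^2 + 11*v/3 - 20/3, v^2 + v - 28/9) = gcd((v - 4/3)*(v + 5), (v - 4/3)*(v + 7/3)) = v - 4/3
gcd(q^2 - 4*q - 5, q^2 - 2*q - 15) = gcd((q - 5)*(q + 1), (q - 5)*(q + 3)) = q - 5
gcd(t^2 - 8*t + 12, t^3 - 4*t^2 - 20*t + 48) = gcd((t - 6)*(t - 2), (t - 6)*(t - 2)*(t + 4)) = t^2 - 8*t + 12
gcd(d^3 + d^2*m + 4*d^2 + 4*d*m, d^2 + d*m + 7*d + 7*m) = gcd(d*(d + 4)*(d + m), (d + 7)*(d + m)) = d + m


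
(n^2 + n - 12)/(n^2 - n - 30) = (-n^2 - n + 12)/(-n^2 + n + 30)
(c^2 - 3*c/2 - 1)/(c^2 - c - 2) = (c + 1/2)/(c + 1)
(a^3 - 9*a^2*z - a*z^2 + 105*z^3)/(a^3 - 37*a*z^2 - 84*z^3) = (a - 5*z)/(a + 4*z)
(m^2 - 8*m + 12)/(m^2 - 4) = (m - 6)/(m + 2)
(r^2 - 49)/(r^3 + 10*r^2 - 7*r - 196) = (r - 7)/(r^2 + 3*r - 28)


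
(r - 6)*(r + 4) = r^2 - 2*r - 24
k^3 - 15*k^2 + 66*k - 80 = (k - 8)*(k - 5)*(k - 2)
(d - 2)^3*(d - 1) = d^4 - 7*d^3 + 18*d^2 - 20*d + 8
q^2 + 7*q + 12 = (q + 3)*(q + 4)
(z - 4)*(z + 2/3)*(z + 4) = z^3 + 2*z^2/3 - 16*z - 32/3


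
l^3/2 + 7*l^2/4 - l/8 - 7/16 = (l/2 + 1/4)*(l - 1/2)*(l + 7/2)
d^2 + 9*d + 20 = (d + 4)*(d + 5)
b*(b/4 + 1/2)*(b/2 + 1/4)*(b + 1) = b^4/8 + 7*b^3/16 + 7*b^2/16 + b/8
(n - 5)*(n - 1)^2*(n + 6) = n^4 - n^3 - 31*n^2 + 61*n - 30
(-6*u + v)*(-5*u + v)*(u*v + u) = 30*u^3*v + 30*u^3 - 11*u^2*v^2 - 11*u^2*v + u*v^3 + u*v^2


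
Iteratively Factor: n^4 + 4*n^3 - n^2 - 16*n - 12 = (n + 1)*(n^3 + 3*n^2 - 4*n - 12) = (n + 1)*(n + 2)*(n^2 + n - 6) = (n - 2)*(n + 1)*(n + 2)*(n + 3)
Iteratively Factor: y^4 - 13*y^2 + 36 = (y - 3)*(y^3 + 3*y^2 - 4*y - 12) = (y - 3)*(y + 2)*(y^2 + y - 6) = (y - 3)*(y - 2)*(y + 2)*(y + 3)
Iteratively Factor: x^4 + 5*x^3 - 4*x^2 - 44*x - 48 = (x + 4)*(x^3 + x^2 - 8*x - 12) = (x + 2)*(x + 4)*(x^2 - x - 6) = (x + 2)^2*(x + 4)*(x - 3)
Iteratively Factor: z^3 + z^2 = (z)*(z^2 + z) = z*(z + 1)*(z)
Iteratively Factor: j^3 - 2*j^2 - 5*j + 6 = (j + 2)*(j^2 - 4*j + 3) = (j - 1)*(j + 2)*(j - 3)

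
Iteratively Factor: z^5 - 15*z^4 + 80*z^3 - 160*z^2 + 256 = (z - 4)*(z^4 - 11*z^3 + 36*z^2 - 16*z - 64) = (z - 4)^2*(z^3 - 7*z^2 + 8*z + 16) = (z - 4)^3*(z^2 - 3*z - 4) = (z - 4)^3*(z + 1)*(z - 4)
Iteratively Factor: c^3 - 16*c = (c + 4)*(c^2 - 4*c) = c*(c + 4)*(c - 4)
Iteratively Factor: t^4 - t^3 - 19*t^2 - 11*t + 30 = (t - 1)*(t^3 - 19*t - 30) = (t - 5)*(t - 1)*(t^2 + 5*t + 6) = (t - 5)*(t - 1)*(t + 2)*(t + 3)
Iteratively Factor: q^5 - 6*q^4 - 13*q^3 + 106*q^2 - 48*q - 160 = (q - 2)*(q^4 - 4*q^3 - 21*q^2 + 64*q + 80) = (q - 4)*(q - 2)*(q^3 - 21*q - 20) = (q - 4)*(q - 2)*(q + 1)*(q^2 - q - 20) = (q - 5)*(q - 4)*(q - 2)*(q + 1)*(q + 4)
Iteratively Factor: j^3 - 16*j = (j + 4)*(j^2 - 4*j) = (j - 4)*(j + 4)*(j)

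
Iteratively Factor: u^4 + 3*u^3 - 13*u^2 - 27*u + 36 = (u + 3)*(u^3 - 13*u + 12) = (u - 1)*(u + 3)*(u^2 + u - 12) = (u - 1)*(u + 3)*(u + 4)*(u - 3)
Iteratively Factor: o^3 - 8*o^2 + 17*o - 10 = (o - 2)*(o^2 - 6*o + 5) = (o - 2)*(o - 1)*(o - 5)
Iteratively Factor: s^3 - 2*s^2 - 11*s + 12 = (s - 4)*(s^2 + 2*s - 3) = (s - 4)*(s - 1)*(s + 3)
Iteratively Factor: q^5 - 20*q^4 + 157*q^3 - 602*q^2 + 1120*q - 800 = (q - 5)*(q^4 - 15*q^3 + 82*q^2 - 192*q + 160) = (q - 5)*(q - 4)*(q^3 - 11*q^2 + 38*q - 40) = (q - 5)*(q - 4)*(q - 2)*(q^2 - 9*q + 20) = (q - 5)*(q - 4)^2*(q - 2)*(q - 5)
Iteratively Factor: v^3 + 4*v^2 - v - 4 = (v + 4)*(v^2 - 1) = (v - 1)*(v + 4)*(v + 1)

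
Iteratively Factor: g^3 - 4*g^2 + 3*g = (g - 1)*(g^2 - 3*g) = (g - 3)*(g - 1)*(g)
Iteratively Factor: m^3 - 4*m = (m - 2)*(m^2 + 2*m) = m*(m - 2)*(m + 2)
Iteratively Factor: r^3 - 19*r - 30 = (r - 5)*(r^2 + 5*r + 6) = (r - 5)*(r + 3)*(r + 2)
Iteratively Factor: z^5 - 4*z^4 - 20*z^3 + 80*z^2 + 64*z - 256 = (z - 4)*(z^4 - 20*z^2 + 64) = (z - 4)^2*(z^3 + 4*z^2 - 4*z - 16) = (z - 4)^2*(z + 4)*(z^2 - 4) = (z - 4)^2*(z - 2)*(z + 4)*(z + 2)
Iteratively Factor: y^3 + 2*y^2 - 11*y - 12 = (y + 1)*(y^2 + y - 12) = (y + 1)*(y + 4)*(y - 3)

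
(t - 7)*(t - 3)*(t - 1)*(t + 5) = t^4 - 6*t^3 - 24*t^2 + 134*t - 105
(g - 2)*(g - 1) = g^2 - 3*g + 2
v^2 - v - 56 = (v - 8)*(v + 7)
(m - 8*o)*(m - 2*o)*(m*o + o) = m^3*o - 10*m^2*o^2 + m^2*o + 16*m*o^3 - 10*m*o^2 + 16*o^3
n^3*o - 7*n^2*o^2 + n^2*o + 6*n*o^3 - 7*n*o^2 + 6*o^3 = (n - 6*o)*(n - o)*(n*o + o)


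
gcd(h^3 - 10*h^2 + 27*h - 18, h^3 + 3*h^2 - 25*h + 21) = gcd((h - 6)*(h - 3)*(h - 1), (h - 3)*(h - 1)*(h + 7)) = h^2 - 4*h + 3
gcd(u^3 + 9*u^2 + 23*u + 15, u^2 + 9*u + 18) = u + 3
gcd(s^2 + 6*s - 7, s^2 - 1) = s - 1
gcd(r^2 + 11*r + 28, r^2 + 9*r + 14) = r + 7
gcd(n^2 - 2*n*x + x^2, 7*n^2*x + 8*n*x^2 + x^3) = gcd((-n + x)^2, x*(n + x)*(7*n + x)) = 1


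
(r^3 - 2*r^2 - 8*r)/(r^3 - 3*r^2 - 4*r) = (r + 2)/(r + 1)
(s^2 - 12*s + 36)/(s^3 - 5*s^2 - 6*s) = (s - 6)/(s*(s + 1))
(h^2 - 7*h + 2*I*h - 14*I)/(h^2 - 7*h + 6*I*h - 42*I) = (h + 2*I)/(h + 6*I)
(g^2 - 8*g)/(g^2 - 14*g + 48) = g/(g - 6)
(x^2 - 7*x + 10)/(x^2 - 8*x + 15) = (x - 2)/(x - 3)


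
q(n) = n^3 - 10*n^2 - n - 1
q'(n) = 3*n^2 - 20*n - 1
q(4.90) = -128.35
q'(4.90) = -26.97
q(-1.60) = -29.10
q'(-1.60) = 38.68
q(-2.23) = -59.59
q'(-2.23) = 58.52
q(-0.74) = -6.14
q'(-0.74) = 15.44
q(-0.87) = -8.36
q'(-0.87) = 18.67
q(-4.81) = -338.84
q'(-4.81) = 164.61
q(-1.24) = -17.04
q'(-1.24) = 28.41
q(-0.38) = -2.12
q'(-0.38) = 7.03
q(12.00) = 275.00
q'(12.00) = 191.00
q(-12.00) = -3157.00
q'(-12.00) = 671.00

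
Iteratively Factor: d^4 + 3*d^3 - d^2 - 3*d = (d + 1)*(d^3 + 2*d^2 - 3*d) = (d - 1)*(d + 1)*(d^2 + 3*d) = d*(d - 1)*(d + 1)*(d + 3)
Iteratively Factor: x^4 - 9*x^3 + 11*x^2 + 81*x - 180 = (x - 5)*(x^3 - 4*x^2 - 9*x + 36) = (x - 5)*(x + 3)*(x^2 - 7*x + 12) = (x - 5)*(x - 3)*(x + 3)*(x - 4)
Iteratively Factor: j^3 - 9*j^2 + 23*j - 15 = (j - 1)*(j^2 - 8*j + 15) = (j - 3)*(j - 1)*(j - 5)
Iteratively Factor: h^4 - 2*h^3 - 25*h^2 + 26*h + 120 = (h - 3)*(h^3 + h^2 - 22*h - 40) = (h - 3)*(h + 2)*(h^2 - h - 20) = (h - 3)*(h + 2)*(h + 4)*(h - 5)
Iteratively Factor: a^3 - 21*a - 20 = (a + 1)*(a^2 - a - 20) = (a + 1)*(a + 4)*(a - 5)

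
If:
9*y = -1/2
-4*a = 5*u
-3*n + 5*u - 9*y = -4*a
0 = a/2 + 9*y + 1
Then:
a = -1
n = 1/6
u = 4/5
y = -1/18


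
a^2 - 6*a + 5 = (a - 5)*(a - 1)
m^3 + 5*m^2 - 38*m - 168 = (m - 6)*(m + 4)*(m + 7)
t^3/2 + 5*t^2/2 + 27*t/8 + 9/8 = (t/2 + 1/4)*(t + 3/2)*(t + 3)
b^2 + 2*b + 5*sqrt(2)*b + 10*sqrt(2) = (b + 2)*(b + 5*sqrt(2))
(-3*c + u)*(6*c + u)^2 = -108*c^3 + 9*c*u^2 + u^3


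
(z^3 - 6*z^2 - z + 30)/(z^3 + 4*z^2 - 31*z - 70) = (z - 3)/(z + 7)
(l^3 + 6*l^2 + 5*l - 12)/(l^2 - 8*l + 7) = (l^2 + 7*l + 12)/(l - 7)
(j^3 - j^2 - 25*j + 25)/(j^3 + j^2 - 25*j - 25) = (j - 1)/(j + 1)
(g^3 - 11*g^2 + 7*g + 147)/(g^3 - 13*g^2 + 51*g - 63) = (g^2 - 4*g - 21)/(g^2 - 6*g + 9)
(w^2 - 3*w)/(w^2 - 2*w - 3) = w/(w + 1)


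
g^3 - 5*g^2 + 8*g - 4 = (g - 2)^2*(g - 1)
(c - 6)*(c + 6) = c^2 - 36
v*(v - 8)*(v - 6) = v^3 - 14*v^2 + 48*v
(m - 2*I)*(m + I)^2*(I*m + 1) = I*m^4 + m^3 + 3*I*m^2 + m + 2*I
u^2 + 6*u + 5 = (u + 1)*(u + 5)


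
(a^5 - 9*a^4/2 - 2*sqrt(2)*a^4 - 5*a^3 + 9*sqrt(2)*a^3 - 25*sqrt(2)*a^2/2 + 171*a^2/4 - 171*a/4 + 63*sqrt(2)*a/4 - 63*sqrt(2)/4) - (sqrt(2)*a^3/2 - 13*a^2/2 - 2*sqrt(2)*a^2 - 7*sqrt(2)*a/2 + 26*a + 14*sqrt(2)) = a^5 - 9*a^4/2 - 2*sqrt(2)*a^4 - 5*a^3 + 17*sqrt(2)*a^3/2 - 21*sqrt(2)*a^2/2 + 197*a^2/4 - 275*a/4 + 77*sqrt(2)*a/4 - 119*sqrt(2)/4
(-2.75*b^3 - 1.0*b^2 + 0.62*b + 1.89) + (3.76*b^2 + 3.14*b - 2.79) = -2.75*b^3 + 2.76*b^2 + 3.76*b - 0.9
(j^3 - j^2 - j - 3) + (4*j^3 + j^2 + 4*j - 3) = 5*j^3 + 3*j - 6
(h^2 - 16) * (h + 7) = h^3 + 7*h^2 - 16*h - 112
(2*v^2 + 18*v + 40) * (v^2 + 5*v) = 2*v^4 + 28*v^3 + 130*v^2 + 200*v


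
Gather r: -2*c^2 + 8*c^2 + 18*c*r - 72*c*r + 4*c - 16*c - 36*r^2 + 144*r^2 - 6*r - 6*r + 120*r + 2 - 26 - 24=6*c^2 - 12*c + 108*r^2 + r*(108 - 54*c) - 48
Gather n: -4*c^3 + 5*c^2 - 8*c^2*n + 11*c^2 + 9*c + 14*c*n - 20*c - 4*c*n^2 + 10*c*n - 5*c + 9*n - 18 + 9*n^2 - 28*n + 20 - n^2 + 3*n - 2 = -4*c^3 + 16*c^2 - 16*c + n^2*(8 - 4*c) + n*(-8*c^2 + 24*c - 16)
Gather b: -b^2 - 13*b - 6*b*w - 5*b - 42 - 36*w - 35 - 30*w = -b^2 + b*(-6*w - 18) - 66*w - 77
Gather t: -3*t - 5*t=-8*t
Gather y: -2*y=-2*y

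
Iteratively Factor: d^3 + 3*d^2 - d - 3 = (d + 3)*(d^2 - 1) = (d + 1)*(d + 3)*(d - 1)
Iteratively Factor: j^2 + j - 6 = (j + 3)*(j - 2)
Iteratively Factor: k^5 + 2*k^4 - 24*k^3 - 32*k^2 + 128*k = (k - 2)*(k^4 + 4*k^3 - 16*k^2 - 64*k) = k*(k - 2)*(k^3 + 4*k^2 - 16*k - 64) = k*(k - 2)*(k + 4)*(k^2 - 16) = k*(k - 2)*(k + 4)^2*(k - 4)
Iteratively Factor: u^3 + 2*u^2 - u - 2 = (u - 1)*(u^2 + 3*u + 2) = (u - 1)*(u + 1)*(u + 2)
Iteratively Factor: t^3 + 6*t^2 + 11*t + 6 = (t + 3)*(t^2 + 3*t + 2) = (t + 1)*(t + 3)*(t + 2)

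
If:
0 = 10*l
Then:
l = 0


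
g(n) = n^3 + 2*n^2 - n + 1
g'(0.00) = -1.00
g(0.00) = 1.00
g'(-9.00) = 206.00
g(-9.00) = -557.00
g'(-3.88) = 28.64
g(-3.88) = -23.42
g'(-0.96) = -2.08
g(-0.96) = 2.92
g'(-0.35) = -2.03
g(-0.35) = 1.55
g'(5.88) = 126.24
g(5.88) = 267.57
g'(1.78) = 15.63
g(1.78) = 11.20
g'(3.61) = 52.54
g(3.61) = 70.50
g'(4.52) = 78.37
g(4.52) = 129.69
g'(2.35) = 24.97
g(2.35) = 22.67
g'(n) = 3*n^2 + 4*n - 1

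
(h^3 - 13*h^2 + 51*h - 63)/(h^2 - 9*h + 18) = (h^2 - 10*h + 21)/(h - 6)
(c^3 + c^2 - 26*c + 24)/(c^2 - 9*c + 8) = (c^2 + 2*c - 24)/(c - 8)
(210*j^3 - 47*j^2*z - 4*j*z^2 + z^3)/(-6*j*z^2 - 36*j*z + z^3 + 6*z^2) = (-35*j^2 + 2*j*z + z^2)/(z*(z + 6))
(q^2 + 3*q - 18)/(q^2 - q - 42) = (q - 3)/(q - 7)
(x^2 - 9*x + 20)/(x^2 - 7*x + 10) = (x - 4)/(x - 2)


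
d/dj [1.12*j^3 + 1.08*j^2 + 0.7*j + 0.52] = 3.36*j^2 + 2.16*j + 0.7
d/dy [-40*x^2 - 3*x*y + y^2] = -3*x + 2*y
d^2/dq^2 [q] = 0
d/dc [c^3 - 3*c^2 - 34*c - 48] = 3*c^2 - 6*c - 34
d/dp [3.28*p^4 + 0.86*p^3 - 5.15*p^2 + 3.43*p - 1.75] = 13.12*p^3 + 2.58*p^2 - 10.3*p + 3.43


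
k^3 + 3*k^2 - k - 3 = (k - 1)*(k + 1)*(k + 3)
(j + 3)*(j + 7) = j^2 + 10*j + 21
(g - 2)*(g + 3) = g^2 + g - 6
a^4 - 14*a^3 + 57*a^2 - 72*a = a*(a - 8)*(a - 3)^2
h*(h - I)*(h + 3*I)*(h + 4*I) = h^4 + 6*I*h^3 - 5*h^2 + 12*I*h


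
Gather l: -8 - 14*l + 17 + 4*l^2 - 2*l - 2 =4*l^2 - 16*l + 7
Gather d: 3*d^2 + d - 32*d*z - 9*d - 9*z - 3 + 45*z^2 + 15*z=3*d^2 + d*(-32*z - 8) + 45*z^2 + 6*z - 3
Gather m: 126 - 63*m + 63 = 189 - 63*m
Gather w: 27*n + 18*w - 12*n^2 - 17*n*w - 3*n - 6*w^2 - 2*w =-12*n^2 + 24*n - 6*w^2 + w*(16 - 17*n)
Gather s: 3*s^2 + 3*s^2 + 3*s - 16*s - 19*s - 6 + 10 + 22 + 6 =6*s^2 - 32*s + 32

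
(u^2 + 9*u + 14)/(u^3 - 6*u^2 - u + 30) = (u + 7)/(u^2 - 8*u + 15)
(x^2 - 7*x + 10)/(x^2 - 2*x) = (x - 5)/x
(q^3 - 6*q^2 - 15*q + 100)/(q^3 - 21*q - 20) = (q - 5)/(q + 1)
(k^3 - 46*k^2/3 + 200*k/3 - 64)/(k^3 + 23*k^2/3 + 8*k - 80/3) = (k^2 - 14*k + 48)/(k^2 + 9*k + 20)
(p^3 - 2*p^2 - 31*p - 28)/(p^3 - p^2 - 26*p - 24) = (p - 7)/(p - 6)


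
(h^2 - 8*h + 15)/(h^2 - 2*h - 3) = (h - 5)/(h + 1)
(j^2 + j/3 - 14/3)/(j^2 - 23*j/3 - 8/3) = (-3*j^2 - j + 14)/(-3*j^2 + 23*j + 8)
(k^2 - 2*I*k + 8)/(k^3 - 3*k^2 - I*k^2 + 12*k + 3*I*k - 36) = (k + 2*I)/(k^2 + 3*k*(-1 + I) - 9*I)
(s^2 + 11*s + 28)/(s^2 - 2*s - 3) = (s^2 + 11*s + 28)/(s^2 - 2*s - 3)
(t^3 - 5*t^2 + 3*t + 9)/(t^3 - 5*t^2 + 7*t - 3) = (t^2 - 2*t - 3)/(t^2 - 2*t + 1)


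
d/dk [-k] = -1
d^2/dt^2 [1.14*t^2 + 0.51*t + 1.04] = 2.28000000000000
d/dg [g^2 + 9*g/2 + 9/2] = 2*g + 9/2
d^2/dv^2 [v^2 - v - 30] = 2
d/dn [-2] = 0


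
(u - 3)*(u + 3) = u^2 - 9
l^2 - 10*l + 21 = (l - 7)*(l - 3)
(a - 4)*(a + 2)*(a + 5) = a^3 + 3*a^2 - 18*a - 40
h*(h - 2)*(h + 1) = h^3 - h^2 - 2*h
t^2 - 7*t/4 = t*(t - 7/4)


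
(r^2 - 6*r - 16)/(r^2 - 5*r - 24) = (r + 2)/(r + 3)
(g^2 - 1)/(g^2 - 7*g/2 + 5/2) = 2*(g + 1)/(2*g - 5)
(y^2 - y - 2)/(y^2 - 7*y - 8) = (y - 2)/(y - 8)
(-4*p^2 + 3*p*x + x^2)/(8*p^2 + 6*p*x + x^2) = (-p + x)/(2*p + x)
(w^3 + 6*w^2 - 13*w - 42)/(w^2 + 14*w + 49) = (w^2 - w - 6)/(w + 7)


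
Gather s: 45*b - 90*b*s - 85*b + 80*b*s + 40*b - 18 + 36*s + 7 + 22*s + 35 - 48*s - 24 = s*(10 - 10*b)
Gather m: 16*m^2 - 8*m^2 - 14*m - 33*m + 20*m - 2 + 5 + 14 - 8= 8*m^2 - 27*m + 9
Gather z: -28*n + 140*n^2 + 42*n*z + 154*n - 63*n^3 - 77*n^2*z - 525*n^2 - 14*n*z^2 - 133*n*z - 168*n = -63*n^3 - 385*n^2 - 14*n*z^2 - 42*n + z*(-77*n^2 - 91*n)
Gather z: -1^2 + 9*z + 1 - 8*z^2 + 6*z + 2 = -8*z^2 + 15*z + 2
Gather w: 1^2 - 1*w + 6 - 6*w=7 - 7*w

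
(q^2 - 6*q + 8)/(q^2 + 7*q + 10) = (q^2 - 6*q + 8)/(q^2 + 7*q + 10)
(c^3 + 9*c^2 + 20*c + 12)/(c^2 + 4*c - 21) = (c^3 + 9*c^2 + 20*c + 12)/(c^2 + 4*c - 21)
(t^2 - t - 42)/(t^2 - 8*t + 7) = (t + 6)/(t - 1)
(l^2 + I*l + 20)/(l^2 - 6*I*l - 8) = (l + 5*I)/(l - 2*I)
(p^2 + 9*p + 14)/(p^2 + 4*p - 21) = (p + 2)/(p - 3)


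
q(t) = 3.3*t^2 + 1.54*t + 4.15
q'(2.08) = 15.27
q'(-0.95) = -4.73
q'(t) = 6.6*t + 1.54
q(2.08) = 21.63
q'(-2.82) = -17.07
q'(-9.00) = -57.86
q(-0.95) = 5.67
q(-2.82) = 26.05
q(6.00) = 132.19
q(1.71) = 16.43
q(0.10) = 4.34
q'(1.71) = 12.83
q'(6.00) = 41.14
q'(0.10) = 2.20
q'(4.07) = 28.40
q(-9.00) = 257.59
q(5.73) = 121.32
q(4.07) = 65.08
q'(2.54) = 18.30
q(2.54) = 29.35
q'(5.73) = 39.36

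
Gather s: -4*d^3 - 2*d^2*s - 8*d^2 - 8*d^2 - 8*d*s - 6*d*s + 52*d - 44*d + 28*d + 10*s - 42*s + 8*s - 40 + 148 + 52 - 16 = -4*d^3 - 16*d^2 + 36*d + s*(-2*d^2 - 14*d - 24) + 144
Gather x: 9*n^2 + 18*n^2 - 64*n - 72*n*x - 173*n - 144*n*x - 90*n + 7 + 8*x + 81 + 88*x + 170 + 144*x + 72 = 27*n^2 - 327*n + x*(240 - 216*n) + 330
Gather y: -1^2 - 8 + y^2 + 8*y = y^2 + 8*y - 9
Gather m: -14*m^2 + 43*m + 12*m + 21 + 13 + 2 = -14*m^2 + 55*m + 36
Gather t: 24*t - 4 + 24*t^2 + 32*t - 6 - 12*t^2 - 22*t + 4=12*t^2 + 34*t - 6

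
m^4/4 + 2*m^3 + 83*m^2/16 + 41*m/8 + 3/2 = (m/4 + 1)*(m + 1/2)*(m + 3/2)*(m + 2)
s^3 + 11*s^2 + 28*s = s*(s + 4)*(s + 7)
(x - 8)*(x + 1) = x^2 - 7*x - 8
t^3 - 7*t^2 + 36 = (t - 6)*(t - 3)*(t + 2)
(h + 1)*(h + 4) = h^2 + 5*h + 4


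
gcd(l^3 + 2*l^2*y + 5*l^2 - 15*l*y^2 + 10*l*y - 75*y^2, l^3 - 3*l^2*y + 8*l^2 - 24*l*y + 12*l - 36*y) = -l + 3*y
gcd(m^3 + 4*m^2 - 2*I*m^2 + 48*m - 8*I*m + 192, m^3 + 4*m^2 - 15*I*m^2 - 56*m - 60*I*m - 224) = m^2 + m*(4 - 8*I) - 32*I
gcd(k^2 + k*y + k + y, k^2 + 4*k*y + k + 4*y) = k + 1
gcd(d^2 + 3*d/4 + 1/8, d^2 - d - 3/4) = d + 1/2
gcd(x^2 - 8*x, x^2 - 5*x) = x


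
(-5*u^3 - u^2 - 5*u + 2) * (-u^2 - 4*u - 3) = 5*u^5 + 21*u^4 + 24*u^3 + 21*u^2 + 7*u - 6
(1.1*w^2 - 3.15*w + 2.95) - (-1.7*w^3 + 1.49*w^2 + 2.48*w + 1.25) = 1.7*w^3 - 0.39*w^2 - 5.63*w + 1.7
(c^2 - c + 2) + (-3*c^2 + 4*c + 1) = -2*c^2 + 3*c + 3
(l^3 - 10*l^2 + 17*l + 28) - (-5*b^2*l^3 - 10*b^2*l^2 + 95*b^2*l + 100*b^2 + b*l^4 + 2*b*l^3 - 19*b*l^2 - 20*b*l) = 5*b^2*l^3 + 10*b^2*l^2 - 95*b^2*l - 100*b^2 - b*l^4 - 2*b*l^3 + 19*b*l^2 + 20*b*l + l^3 - 10*l^2 + 17*l + 28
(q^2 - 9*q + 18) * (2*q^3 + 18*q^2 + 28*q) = 2*q^5 - 98*q^3 + 72*q^2 + 504*q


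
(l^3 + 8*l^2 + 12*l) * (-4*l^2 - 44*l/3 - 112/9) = -4*l^5 - 140*l^4/3 - 1600*l^3/9 - 2480*l^2/9 - 448*l/3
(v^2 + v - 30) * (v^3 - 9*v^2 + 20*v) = v^5 - 8*v^4 - 19*v^3 + 290*v^2 - 600*v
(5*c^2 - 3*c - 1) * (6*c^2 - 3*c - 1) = 30*c^4 - 33*c^3 - 2*c^2 + 6*c + 1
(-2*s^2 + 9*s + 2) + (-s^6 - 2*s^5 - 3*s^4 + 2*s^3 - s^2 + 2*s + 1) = -s^6 - 2*s^5 - 3*s^4 + 2*s^3 - 3*s^2 + 11*s + 3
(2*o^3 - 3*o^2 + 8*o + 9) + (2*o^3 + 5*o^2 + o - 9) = 4*o^3 + 2*o^2 + 9*o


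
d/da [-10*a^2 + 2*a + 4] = 2 - 20*a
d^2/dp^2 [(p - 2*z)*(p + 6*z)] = 2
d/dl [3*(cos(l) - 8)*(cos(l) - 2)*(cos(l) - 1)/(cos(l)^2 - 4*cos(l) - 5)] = 3*(-cos(l)^4 + 8*cos(l)^3 - 3*cos(l)^2 - 142*cos(l) + 194)*sin(l)/((cos(l) - 5)^2*(cos(l) + 1)^2)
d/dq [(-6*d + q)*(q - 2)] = -6*d + 2*q - 2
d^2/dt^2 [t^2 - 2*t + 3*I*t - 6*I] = 2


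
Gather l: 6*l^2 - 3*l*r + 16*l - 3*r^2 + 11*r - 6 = 6*l^2 + l*(16 - 3*r) - 3*r^2 + 11*r - 6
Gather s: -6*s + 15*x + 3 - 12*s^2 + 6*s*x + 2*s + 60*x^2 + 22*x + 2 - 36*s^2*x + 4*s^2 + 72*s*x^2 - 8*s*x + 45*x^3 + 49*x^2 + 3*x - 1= s^2*(-36*x - 8) + s*(72*x^2 - 2*x - 4) + 45*x^3 + 109*x^2 + 40*x + 4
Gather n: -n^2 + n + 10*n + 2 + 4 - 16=-n^2 + 11*n - 10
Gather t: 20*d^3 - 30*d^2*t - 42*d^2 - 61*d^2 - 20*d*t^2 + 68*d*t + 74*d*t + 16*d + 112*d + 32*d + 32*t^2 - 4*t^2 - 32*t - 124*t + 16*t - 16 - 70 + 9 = 20*d^3 - 103*d^2 + 160*d + t^2*(28 - 20*d) + t*(-30*d^2 + 142*d - 140) - 77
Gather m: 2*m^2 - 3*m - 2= 2*m^2 - 3*m - 2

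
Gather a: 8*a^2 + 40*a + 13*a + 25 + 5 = 8*a^2 + 53*a + 30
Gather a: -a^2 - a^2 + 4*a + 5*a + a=-2*a^2 + 10*a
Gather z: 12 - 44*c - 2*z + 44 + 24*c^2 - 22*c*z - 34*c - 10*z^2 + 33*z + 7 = 24*c^2 - 78*c - 10*z^2 + z*(31 - 22*c) + 63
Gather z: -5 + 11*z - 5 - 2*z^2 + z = -2*z^2 + 12*z - 10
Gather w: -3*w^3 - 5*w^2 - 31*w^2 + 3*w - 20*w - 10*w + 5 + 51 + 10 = -3*w^3 - 36*w^2 - 27*w + 66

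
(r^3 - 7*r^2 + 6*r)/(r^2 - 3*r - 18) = r*(r - 1)/(r + 3)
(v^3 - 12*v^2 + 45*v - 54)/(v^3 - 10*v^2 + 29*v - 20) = (v^3 - 12*v^2 + 45*v - 54)/(v^3 - 10*v^2 + 29*v - 20)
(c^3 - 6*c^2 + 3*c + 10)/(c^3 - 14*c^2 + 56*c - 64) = (c^2 - 4*c - 5)/(c^2 - 12*c + 32)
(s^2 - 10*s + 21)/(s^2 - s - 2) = (-s^2 + 10*s - 21)/(-s^2 + s + 2)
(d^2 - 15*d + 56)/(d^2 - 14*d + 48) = (d - 7)/(d - 6)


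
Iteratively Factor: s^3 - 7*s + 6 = (s - 1)*(s^2 + s - 6) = (s - 2)*(s - 1)*(s + 3)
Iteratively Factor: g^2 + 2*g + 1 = (g + 1)*(g + 1)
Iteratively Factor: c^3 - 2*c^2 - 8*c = (c)*(c^2 - 2*c - 8) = c*(c + 2)*(c - 4)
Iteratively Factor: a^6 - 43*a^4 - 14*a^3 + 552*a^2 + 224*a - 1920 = (a + 4)*(a^5 - 4*a^4 - 27*a^3 + 94*a^2 + 176*a - 480) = (a - 4)*(a + 4)*(a^4 - 27*a^2 - 14*a + 120) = (a - 4)*(a - 2)*(a + 4)*(a^3 + 2*a^2 - 23*a - 60) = (a - 5)*(a - 4)*(a - 2)*(a + 4)*(a^2 + 7*a + 12) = (a - 5)*(a - 4)*(a - 2)*(a + 4)^2*(a + 3)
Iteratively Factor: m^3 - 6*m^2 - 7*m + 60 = (m - 4)*(m^2 - 2*m - 15) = (m - 4)*(m + 3)*(m - 5)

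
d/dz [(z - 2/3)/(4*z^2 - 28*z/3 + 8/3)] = (-9*z^2 + 12*z - 8)/(4*(9*z^4 - 42*z^3 + 61*z^2 - 28*z + 4))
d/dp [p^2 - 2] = 2*p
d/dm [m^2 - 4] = 2*m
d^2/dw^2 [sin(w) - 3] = -sin(w)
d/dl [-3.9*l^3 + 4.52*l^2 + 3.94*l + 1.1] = -11.7*l^2 + 9.04*l + 3.94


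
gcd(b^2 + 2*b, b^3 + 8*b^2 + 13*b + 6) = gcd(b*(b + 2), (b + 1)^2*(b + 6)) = 1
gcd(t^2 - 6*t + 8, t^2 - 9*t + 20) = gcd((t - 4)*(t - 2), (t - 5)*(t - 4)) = t - 4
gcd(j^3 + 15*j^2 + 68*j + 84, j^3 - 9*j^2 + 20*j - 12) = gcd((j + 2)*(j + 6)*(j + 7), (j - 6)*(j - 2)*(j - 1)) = 1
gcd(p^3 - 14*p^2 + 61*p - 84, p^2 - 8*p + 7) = p - 7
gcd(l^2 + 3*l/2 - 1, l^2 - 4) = l + 2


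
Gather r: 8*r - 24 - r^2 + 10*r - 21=-r^2 + 18*r - 45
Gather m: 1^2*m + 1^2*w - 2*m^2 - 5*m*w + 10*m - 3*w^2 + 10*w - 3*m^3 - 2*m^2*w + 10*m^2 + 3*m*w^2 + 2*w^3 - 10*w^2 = -3*m^3 + m^2*(8 - 2*w) + m*(3*w^2 - 5*w + 11) + 2*w^3 - 13*w^2 + 11*w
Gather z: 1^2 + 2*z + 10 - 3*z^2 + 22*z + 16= -3*z^2 + 24*z + 27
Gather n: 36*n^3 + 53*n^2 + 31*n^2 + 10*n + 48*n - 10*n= 36*n^3 + 84*n^2 + 48*n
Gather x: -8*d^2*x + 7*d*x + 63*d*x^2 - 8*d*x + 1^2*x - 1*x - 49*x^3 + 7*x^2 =-49*x^3 + x^2*(63*d + 7) + x*(-8*d^2 - d)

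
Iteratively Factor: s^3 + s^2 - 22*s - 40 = (s + 4)*(s^2 - 3*s - 10) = (s - 5)*(s + 4)*(s + 2)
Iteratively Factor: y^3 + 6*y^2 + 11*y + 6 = (y + 1)*(y^2 + 5*y + 6) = (y + 1)*(y + 2)*(y + 3)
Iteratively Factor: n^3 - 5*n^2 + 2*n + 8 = (n - 4)*(n^2 - n - 2) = (n - 4)*(n - 2)*(n + 1)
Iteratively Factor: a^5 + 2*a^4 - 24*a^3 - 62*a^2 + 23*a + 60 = (a - 5)*(a^4 + 7*a^3 + 11*a^2 - 7*a - 12) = (a - 5)*(a - 1)*(a^3 + 8*a^2 + 19*a + 12) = (a - 5)*(a - 1)*(a + 3)*(a^2 + 5*a + 4) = (a - 5)*(a - 1)*(a + 1)*(a + 3)*(a + 4)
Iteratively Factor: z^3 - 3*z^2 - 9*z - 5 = (z + 1)*(z^2 - 4*z - 5) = (z + 1)^2*(z - 5)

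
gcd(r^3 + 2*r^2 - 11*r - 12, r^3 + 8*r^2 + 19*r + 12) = r^2 + 5*r + 4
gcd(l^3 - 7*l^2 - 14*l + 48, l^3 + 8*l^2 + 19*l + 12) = l + 3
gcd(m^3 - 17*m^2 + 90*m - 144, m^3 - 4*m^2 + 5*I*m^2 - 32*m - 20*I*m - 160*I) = m - 8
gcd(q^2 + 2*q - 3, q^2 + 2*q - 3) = q^2 + 2*q - 3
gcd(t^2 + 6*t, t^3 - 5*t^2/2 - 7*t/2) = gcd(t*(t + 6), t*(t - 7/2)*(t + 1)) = t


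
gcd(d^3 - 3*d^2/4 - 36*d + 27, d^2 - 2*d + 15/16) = d - 3/4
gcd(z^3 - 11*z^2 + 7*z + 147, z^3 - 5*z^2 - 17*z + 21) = z^2 - 4*z - 21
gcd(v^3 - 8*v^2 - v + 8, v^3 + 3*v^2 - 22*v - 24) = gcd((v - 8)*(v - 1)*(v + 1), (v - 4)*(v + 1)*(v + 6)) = v + 1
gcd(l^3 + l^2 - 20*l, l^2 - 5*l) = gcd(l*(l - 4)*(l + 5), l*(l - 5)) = l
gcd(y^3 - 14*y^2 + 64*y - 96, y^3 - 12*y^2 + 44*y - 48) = y^2 - 10*y + 24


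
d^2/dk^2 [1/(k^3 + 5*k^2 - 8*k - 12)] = 2*(-(3*k + 5)*(k^3 + 5*k^2 - 8*k - 12) + (3*k^2 + 10*k - 8)^2)/(k^3 + 5*k^2 - 8*k - 12)^3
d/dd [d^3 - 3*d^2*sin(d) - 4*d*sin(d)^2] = -3*d^2*cos(d) + 3*d^2 - 6*d*sin(d) - 4*d*sin(2*d) - 4*sin(d)^2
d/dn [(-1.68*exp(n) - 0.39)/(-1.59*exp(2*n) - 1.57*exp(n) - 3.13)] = (-2.6712*exp(2*n) - 1.2402*exp(n) + 4.6461)*exp(n)/(2.5281*exp(4*n) + 4.9926*exp(3*n) + 12.4183*exp(2*n) + 9.8282*exp(n) + 9.7969)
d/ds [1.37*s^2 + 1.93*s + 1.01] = 2.74*s + 1.93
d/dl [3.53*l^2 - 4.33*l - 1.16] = 7.06*l - 4.33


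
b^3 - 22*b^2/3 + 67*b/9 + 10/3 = (b - 6)*(b - 5/3)*(b + 1/3)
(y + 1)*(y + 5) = y^2 + 6*y + 5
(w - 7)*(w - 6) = w^2 - 13*w + 42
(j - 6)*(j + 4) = j^2 - 2*j - 24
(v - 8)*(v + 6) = v^2 - 2*v - 48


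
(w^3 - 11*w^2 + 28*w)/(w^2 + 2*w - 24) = w*(w - 7)/(w + 6)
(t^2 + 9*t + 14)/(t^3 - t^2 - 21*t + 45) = (t^2 + 9*t + 14)/(t^3 - t^2 - 21*t + 45)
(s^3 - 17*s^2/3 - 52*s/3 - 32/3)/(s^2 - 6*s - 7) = (3*s^2 - 20*s - 32)/(3*(s - 7))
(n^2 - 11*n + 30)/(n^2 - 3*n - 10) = (n - 6)/(n + 2)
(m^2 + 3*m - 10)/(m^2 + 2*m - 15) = (m - 2)/(m - 3)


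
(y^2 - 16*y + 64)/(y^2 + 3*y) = (y^2 - 16*y + 64)/(y*(y + 3))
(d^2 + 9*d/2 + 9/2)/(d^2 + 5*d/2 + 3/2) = (d + 3)/(d + 1)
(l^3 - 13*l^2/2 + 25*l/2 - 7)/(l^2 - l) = l - 11/2 + 7/l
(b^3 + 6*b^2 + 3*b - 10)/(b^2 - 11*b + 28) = (b^3 + 6*b^2 + 3*b - 10)/(b^2 - 11*b + 28)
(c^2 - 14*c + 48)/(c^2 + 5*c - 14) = (c^2 - 14*c + 48)/(c^2 + 5*c - 14)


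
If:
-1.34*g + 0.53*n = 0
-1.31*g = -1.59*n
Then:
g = 0.00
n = 0.00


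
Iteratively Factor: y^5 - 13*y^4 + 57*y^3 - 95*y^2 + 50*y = (y - 2)*(y^4 - 11*y^3 + 35*y^2 - 25*y) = y*(y - 2)*(y^3 - 11*y^2 + 35*y - 25) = y*(y - 2)*(y - 1)*(y^2 - 10*y + 25) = y*(y - 5)*(y - 2)*(y - 1)*(y - 5)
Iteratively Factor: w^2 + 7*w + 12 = (w + 4)*(w + 3)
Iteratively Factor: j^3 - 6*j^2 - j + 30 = (j - 3)*(j^2 - 3*j - 10) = (j - 5)*(j - 3)*(j + 2)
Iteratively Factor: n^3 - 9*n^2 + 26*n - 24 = (n - 3)*(n^2 - 6*n + 8) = (n - 4)*(n - 3)*(n - 2)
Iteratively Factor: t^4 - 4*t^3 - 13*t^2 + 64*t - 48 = (t - 1)*(t^3 - 3*t^2 - 16*t + 48) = (t - 1)*(t + 4)*(t^2 - 7*t + 12) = (t - 3)*(t - 1)*(t + 4)*(t - 4)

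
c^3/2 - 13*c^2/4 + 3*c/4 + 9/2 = (c/2 + 1/2)*(c - 6)*(c - 3/2)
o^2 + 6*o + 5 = (o + 1)*(o + 5)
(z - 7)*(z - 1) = z^2 - 8*z + 7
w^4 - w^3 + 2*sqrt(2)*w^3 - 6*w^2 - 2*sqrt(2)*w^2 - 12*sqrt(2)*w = w*(w - 3)*(w + 2)*(w + 2*sqrt(2))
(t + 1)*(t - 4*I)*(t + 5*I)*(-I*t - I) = -I*t^4 + t^3 - 2*I*t^3 + 2*t^2 - 21*I*t^2 + t - 40*I*t - 20*I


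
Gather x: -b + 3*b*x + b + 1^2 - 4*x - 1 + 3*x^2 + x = 3*x^2 + x*(3*b - 3)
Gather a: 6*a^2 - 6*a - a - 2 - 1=6*a^2 - 7*a - 3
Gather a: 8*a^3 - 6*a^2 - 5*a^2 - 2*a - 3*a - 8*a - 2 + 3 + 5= 8*a^3 - 11*a^2 - 13*a + 6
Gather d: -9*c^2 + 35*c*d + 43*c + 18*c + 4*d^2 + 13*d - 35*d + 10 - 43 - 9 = -9*c^2 + 61*c + 4*d^2 + d*(35*c - 22) - 42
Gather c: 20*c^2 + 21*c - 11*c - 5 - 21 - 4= 20*c^2 + 10*c - 30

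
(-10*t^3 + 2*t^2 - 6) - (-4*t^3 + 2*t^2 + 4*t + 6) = -6*t^3 - 4*t - 12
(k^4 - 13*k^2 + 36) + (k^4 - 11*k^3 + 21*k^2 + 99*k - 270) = 2*k^4 - 11*k^3 + 8*k^2 + 99*k - 234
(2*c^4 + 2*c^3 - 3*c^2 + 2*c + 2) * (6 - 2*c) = -4*c^5 + 8*c^4 + 18*c^3 - 22*c^2 + 8*c + 12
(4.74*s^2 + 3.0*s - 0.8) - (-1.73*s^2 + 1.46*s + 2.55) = 6.47*s^2 + 1.54*s - 3.35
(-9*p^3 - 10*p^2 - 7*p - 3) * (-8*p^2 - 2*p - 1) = 72*p^5 + 98*p^4 + 85*p^3 + 48*p^2 + 13*p + 3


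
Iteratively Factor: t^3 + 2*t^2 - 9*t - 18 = (t + 3)*(t^2 - t - 6) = (t + 2)*(t + 3)*(t - 3)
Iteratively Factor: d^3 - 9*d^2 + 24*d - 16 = (d - 1)*(d^2 - 8*d + 16) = (d - 4)*(d - 1)*(d - 4)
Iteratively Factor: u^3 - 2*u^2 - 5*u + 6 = (u - 3)*(u^2 + u - 2) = (u - 3)*(u + 2)*(u - 1)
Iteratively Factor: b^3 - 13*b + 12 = (b + 4)*(b^2 - 4*b + 3) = (b - 3)*(b + 4)*(b - 1)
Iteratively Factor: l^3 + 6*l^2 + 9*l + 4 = (l + 1)*(l^2 + 5*l + 4) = (l + 1)^2*(l + 4)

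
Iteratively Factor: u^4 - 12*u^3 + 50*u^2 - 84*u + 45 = (u - 3)*(u^3 - 9*u^2 + 23*u - 15) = (u - 3)*(u - 1)*(u^2 - 8*u + 15) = (u - 3)^2*(u - 1)*(u - 5)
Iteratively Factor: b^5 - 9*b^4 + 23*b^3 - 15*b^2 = (b - 3)*(b^4 - 6*b^3 + 5*b^2) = b*(b - 3)*(b^3 - 6*b^2 + 5*b) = b^2*(b - 3)*(b^2 - 6*b + 5) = b^2*(b - 5)*(b - 3)*(b - 1)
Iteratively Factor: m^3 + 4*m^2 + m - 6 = (m - 1)*(m^2 + 5*m + 6) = (m - 1)*(m + 3)*(m + 2)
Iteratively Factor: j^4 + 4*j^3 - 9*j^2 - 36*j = (j + 3)*(j^3 + j^2 - 12*j) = (j - 3)*(j + 3)*(j^2 + 4*j) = (j - 3)*(j + 3)*(j + 4)*(j)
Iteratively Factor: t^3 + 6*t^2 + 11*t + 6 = (t + 2)*(t^2 + 4*t + 3) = (t + 1)*(t + 2)*(t + 3)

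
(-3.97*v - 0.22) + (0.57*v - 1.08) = -3.4*v - 1.3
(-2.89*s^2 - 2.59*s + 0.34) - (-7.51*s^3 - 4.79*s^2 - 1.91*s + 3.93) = 7.51*s^3 + 1.9*s^2 - 0.68*s - 3.59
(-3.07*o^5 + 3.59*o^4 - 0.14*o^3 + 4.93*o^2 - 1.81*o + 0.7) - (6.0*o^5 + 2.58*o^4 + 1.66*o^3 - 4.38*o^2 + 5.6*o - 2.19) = -9.07*o^5 + 1.01*o^4 - 1.8*o^3 + 9.31*o^2 - 7.41*o + 2.89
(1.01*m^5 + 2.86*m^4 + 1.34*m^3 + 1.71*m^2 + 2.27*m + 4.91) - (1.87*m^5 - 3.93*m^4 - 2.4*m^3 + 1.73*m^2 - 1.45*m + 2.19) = -0.86*m^5 + 6.79*m^4 + 3.74*m^3 - 0.02*m^2 + 3.72*m + 2.72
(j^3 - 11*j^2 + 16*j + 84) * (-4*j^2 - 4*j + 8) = -4*j^5 + 40*j^4 - 12*j^3 - 488*j^2 - 208*j + 672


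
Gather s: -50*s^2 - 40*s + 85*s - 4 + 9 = -50*s^2 + 45*s + 5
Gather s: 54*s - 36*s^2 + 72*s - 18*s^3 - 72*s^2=-18*s^3 - 108*s^2 + 126*s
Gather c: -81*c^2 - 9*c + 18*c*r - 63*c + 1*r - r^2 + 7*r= -81*c^2 + c*(18*r - 72) - r^2 + 8*r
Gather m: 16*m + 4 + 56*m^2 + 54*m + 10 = 56*m^2 + 70*m + 14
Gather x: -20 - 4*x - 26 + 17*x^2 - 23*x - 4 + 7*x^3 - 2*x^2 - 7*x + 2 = 7*x^3 + 15*x^2 - 34*x - 48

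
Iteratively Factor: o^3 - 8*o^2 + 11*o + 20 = (o + 1)*(o^2 - 9*o + 20) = (o - 4)*(o + 1)*(o - 5)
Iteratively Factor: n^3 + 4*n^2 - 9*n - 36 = (n + 3)*(n^2 + n - 12) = (n + 3)*(n + 4)*(n - 3)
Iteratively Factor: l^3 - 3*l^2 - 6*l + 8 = (l - 1)*(l^2 - 2*l - 8) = (l - 4)*(l - 1)*(l + 2)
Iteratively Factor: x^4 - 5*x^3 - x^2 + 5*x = (x - 1)*(x^3 - 4*x^2 - 5*x) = (x - 1)*(x + 1)*(x^2 - 5*x) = x*(x - 1)*(x + 1)*(x - 5)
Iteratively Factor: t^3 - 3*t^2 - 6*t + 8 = (t + 2)*(t^2 - 5*t + 4) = (t - 4)*(t + 2)*(t - 1)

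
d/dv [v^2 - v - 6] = 2*v - 1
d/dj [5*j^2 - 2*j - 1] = 10*j - 2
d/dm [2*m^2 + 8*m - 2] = 4*m + 8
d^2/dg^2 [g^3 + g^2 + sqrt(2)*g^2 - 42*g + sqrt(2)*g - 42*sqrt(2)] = 6*g + 2 + 2*sqrt(2)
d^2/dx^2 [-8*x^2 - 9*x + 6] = -16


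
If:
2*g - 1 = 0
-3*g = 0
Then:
No Solution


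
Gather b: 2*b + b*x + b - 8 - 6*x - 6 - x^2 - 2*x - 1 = b*(x + 3) - x^2 - 8*x - 15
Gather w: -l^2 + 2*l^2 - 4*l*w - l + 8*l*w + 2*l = l^2 + 4*l*w + l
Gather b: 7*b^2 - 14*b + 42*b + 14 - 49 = 7*b^2 + 28*b - 35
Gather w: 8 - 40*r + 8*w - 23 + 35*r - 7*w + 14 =-5*r + w - 1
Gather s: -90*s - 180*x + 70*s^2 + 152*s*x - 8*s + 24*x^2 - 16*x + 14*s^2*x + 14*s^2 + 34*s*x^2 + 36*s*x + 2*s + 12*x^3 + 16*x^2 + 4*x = s^2*(14*x + 84) + s*(34*x^2 + 188*x - 96) + 12*x^3 + 40*x^2 - 192*x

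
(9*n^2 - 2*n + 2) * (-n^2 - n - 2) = -9*n^4 - 7*n^3 - 18*n^2 + 2*n - 4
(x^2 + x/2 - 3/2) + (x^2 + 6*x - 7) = 2*x^2 + 13*x/2 - 17/2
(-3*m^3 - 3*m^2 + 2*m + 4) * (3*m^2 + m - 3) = -9*m^5 - 12*m^4 + 12*m^3 + 23*m^2 - 2*m - 12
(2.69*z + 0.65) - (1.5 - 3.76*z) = 6.45*z - 0.85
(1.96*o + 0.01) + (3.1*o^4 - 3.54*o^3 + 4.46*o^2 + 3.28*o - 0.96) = 3.1*o^4 - 3.54*o^3 + 4.46*o^2 + 5.24*o - 0.95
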